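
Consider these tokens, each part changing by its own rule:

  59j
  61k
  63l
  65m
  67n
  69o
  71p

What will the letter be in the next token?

q

First component: +2 each step; 59, 61, 63, 65, 67, 69, 71 → 73.
For the letter, letters move forward 1 place in the alphabet: j, k, l, m, n, o, p → q.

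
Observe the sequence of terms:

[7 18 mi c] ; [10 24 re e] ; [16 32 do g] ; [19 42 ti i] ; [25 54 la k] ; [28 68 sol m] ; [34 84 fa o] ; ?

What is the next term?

[37 102 mi q]

For the first part, alternating steps +3, +6, +3, +6, …: 7, 10, 16, 19, 25, 28, 34 → 37.
Second part: differences are 6, 8, 10, … (increasing by 2 each time); 18, 24, 32, 42, 54, 68, 84 → 102.
Note: mi, re, do, ti, la, sol, fa → mi (runs backward through the solfège scale do→ti).
For the letter, letters move forward 2 places in the alphabet: c, e, g, i, k, m, o → q.
Putting it together: [37 102 mi q].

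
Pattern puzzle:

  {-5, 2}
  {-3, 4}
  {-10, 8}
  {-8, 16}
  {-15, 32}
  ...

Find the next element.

{-13, 64}

For the first component, alternating steps +2, −7, +2, −7, …: -5, -3, -10, -8, -15 → -13.
For the second component, ×2 each step: 2, 4, 8, 16, 32 → 64.
Combining the parts gives {-13, 64}.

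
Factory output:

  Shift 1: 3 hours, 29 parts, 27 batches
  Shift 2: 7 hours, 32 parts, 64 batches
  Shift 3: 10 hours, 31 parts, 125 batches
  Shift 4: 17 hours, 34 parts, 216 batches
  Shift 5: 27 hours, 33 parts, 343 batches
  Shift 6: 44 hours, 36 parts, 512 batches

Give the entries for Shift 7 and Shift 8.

71 hours, 35 parts, 729 batches; 115 hours, 38 parts, 1000 batches

Hours: each term is the sum of the two before it, so 3, 7, 10, 17, 27, 44 → 71 → 115.
Parts: alternating steps +3, −1, +3, −1, …, so 29, 32, 31, 34, 33, 36 → 35 → 38.
Batches: perfect cubes: 3³, 4³, 5³, …; 27, 64, 125, 216, 343, 512 → 729 → 1000.
Putting the parts together: 71 hours, 35 parts, 729 batches and then 115 hours, 38 parts, 1000 batches.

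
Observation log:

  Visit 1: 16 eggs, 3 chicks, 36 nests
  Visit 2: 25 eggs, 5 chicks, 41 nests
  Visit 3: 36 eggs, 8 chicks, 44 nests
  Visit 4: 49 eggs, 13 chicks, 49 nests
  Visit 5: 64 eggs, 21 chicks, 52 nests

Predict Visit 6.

Eggs: perfect squares: 4², 5², 6², …; 16, 25, 36, 49, 64 → 81.
Chicks goes 3, 5, 8, 13, 21 → 34 (each term is the sum of the two before it).
Nests: alternating steps +5, +3, +5, +3, …, so 36, 41, 44, 49, 52 → 57.
So the next row is 81 eggs, 34 chicks, 57 nests.

81 eggs, 34 chicks, 57 nests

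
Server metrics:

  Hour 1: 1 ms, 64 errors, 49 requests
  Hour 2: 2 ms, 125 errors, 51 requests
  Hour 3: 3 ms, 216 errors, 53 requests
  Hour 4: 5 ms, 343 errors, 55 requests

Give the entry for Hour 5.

8 ms, 512 errors, 57 requests

Ms goes 1, 2, 3, 5 → 8 (each term is the sum of the two before it).
Errors: perfect cubes: 4³, 5³, 6³, …, so 64, 125, 216, 343 → 512.
Requests: +2 each step, so 49, 51, 53, 55 → 57.
So the next record is 8 ms, 512 errors, 57 requests.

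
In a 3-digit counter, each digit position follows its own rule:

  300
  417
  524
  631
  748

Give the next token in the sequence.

855

First digit: +1 each step, mod 10; 3, 4, 5, 6, 7 → 8.
Second digit: +1 each step, mod 10; 0, 1, 2, 3, 4 → 5.
Third digit: −3 each step, mod 10, so 0, 7, 4, 1, 8 → 5.
Putting it together: 855.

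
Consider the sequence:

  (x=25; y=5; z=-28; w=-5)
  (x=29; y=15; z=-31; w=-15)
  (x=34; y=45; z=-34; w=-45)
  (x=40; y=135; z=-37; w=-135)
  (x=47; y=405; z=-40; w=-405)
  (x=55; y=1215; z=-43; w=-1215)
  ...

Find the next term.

X: differences are 4, 5, 6, … (increasing by 1 each time), so 25, 29, 34, 40, 47, 55 → 64.
For the y, ×3 each step: 5, 15, 45, 135, 405, 1215 → 3645.
Z — −3 each step: -28, -31, -34, -37, -40, -43 → -46.
W: -5, -15, -45, -135, -405, -1215 → -3645 (always the negative of the y).
So the next term is (x=64; y=3645; z=-46; w=-3645).

(x=64; y=3645; z=-46; w=-3645)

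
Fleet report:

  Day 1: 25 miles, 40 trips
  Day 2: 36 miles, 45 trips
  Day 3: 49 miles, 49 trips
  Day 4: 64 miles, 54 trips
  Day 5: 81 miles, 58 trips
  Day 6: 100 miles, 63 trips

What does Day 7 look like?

121 miles, 67 trips

Miles: perfect squares: 5², 6², 7², …; 25, 36, 49, 64, 81, 100 → 121.
Trips — alternating steps +5, +4, +5, +4, …: 40, 45, 49, 54, 58, 63 → 67.
Combining the parts gives 121 miles, 67 trips.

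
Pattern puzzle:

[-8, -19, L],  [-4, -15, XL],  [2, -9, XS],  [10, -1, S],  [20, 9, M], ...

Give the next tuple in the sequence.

First value: differences are 4, 6, 8, … (increasing by 2 each time), so -8, -4, 2, 10, 20 → 32.
Second value: always 11 less than the first value, so -19, -15, -9, -1, 9 → 21.
Size goes L, XL, XS, S, M → L (runs through clothing sizes XS→XL).
So the next tuple is [32, 21, L].

[32, 21, L]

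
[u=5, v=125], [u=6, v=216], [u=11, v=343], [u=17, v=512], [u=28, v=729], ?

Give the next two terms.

[u=45, v=1000], [u=73, v=1331]

U goes 5, 6, 11, 17, 28 → 45 → 73 (each term is the sum of the two before it).
V: perfect cubes: 5³, 6³, 7³, …, so 125, 216, 343, 512, 729 → 1000 → 1331.
So the next two terms are [u=45, v=1000] and [u=73, v=1331].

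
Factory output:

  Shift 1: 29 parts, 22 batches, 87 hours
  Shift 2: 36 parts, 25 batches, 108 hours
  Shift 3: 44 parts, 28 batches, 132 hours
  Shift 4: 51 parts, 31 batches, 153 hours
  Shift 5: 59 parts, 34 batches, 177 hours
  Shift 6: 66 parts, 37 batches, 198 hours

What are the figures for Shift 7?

74 parts, 40 batches, 222 hours

Parts goes 29, 36, 44, 51, 59, 66 → 74 (alternating steps +7, +8, +7, +8, …).
Batches — +3 each step: 22, 25, 28, 31, 34, 37 → 40.
Hours — always 3 × the parts: 87, 108, 132, 153, 177, 198 → 222.
Putting it together: 74 parts, 40 batches, 222 hours.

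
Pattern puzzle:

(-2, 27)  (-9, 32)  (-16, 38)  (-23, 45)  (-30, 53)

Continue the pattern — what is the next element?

For the first part, −7 each step: -2, -9, -16, -23, -30 → -37.
Second part: differences are 5, 6, 7, … (increasing by 1 each time), so 27, 32, 38, 45, 53 → 62.
Putting it together: (-37, 62).

(-37, 62)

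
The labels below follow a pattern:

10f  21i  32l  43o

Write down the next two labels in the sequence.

For the first component, +11 each step: 10, 21, 32, 43 → 54 → 65.
Letter: letters move forward 3 places in the alphabet; f, i, l, o → r → u.
Putting the parts together: 54r and then 65u.

54r then 65u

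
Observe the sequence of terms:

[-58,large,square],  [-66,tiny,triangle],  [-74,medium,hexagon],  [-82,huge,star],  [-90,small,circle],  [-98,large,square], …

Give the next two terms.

First coordinate: −8 each step, so -58, -66, -74, -82, -90, -98 → -106 → -114.
For the size, repeats large → tiny → medium → huge → small: large, tiny, medium, huge, small, large → tiny → medium.
Shape goes square, triangle, hexagon, star, circle, square → triangle → hexagon (repeats square → triangle → hexagon → star → circle).
So the next two terms are [-106,tiny,triangle] and [-114,medium,hexagon].

[-106,tiny,triangle], [-114,medium,hexagon]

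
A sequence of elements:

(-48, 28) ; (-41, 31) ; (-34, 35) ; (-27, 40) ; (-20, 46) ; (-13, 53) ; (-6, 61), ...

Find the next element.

First part: -48, -41, -34, -27, -20, -13, -6 → 1 (+7 each step).
For the second part, differences are 3, 4, 5, … (increasing by 1 each time): 28, 31, 35, 40, 46, 53, 61 → 70.
Putting it together: (1, 70).

(1, 70)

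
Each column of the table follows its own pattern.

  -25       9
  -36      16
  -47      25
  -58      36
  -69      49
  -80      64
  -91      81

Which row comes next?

-102  100

First component: −11 each step; -25, -36, -47, -58, -69, -80, -91 → -102.
Second component goes 9, 16, 25, 36, 49, 64, 81 → 100 (perfect squares: 3², 4², 5², …).
Putting it together: -102  100.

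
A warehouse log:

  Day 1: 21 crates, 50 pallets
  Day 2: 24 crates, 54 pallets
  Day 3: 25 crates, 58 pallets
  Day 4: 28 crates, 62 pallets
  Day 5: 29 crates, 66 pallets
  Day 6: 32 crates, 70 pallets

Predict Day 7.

For the crates, alternating steps +3, +1, +3, +1, …: 21, 24, 25, 28, 29, 32 → 33.
Pallets goes 50, 54, 58, 62, 66, 70 → 74 (+4 each step).
Combining the parts gives 33 crates, 74 pallets.

33 crates, 74 pallets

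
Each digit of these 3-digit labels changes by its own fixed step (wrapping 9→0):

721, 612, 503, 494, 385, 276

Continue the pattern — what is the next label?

First digit — −1 each step, mod 10: 7, 6, 5, 4, 3, 2 → 1.
Second digit — −1 each step, mod 10: 2, 1, 0, 9, 8, 7 → 6.
Third digit goes 1, 2, 3, 4, 5, 6 → 7 (+1 each step, mod 10).
So the next label is 167.

167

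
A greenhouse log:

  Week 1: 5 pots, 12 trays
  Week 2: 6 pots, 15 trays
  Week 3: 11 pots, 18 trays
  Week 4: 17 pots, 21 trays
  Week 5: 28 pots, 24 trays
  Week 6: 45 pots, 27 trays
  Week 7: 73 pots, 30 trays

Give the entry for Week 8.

Pots — each term is the sum of the two before it: 5, 6, 11, 17, 28, 45, 73 → 118.
Trays: +3 each step; 12, 15, 18, 21, 24, 27, 30 → 33.
Putting it together: 118 pots, 33 trays.

118 pots, 33 trays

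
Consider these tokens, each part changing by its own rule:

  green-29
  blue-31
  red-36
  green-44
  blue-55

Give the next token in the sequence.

Colour: repeats green → blue → red, so green, blue, red, green, blue → red.
For the second component, differences are 2, 5, 8, … (increasing by 3 each time): 29, 31, 36, 44, 55 → 69.
Putting it together: red-69.

red-69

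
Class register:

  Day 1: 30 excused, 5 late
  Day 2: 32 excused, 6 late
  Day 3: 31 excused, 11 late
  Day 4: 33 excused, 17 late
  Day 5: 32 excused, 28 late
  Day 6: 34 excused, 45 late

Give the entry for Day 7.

33 excused, 73 late

Excused: 30, 32, 31, 33, 32, 34 → 33 (alternating steps +2, −1, +2, −1, …).
Late goes 5, 6, 11, 17, 28, 45 → 73 (each term is the sum of the two before it).
Putting it together: 33 excused, 73 late.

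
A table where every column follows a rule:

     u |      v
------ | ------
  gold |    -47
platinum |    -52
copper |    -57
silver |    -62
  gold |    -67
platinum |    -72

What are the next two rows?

Column u: repeats gold → platinum → copper → silver; gold, platinum, copper, silver, gold, platinum → copper → silver.
Column v: -47, -52, -57, -62, -67, -72 → -77 → -82 (−5 each step).
So the next two rows are copper  -77 and silver  -82.

copper  -77; silver  -82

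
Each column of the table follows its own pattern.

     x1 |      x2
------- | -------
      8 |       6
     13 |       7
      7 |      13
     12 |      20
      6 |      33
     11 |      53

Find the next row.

Column x1 goes 8, 13, 7, 12, 6, 11 → 5 (alternating steps +5, −6, +5, −6, …).
Column x2 goes 6, 7, 13, 20, 33, 53 → 86 (each term is the sum of the two before it).
Combining the parts gives 5  86.

5  86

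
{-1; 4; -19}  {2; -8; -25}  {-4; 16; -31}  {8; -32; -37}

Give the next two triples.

First component: -1, 2, -4, 8 → -16 → 32 (×(-2) each step).
Second component goes 4, -8, 16, -32 → 64 → -128 (×(-2) each step).
Third component: −6 each step, so -19, -25, -31, -37 → -43 → -49.
Putting the parts together: {-16; 64; -43} and then {32; -128; -49}.

{-16; 64; -43}, {32; -128; -49}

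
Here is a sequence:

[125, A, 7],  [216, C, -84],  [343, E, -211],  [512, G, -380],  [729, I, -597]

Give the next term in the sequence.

First slot: 125, 216, 343, 512, 729 → 1000 (perfect cubes: 5³, 6³, 7³, …).
Letter: letters move forward 2 places in the alphabet; A, C, E, G, I → K.
Third slot: together with the first slot always sums to 132, so 7, -84, -211, -380, -597 → -868.
Putting it together: [1000, K, -868].

[1000, K, -868]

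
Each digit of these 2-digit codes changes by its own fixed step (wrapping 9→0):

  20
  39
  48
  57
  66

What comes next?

75

First digit: +1 each step, mod 10, so 2, 3, 4, 5, 6 → 7.
Second digit: −1 each step, mod 10, so 0, 9, 8, 7, 6 → 5.
So the next code is 75.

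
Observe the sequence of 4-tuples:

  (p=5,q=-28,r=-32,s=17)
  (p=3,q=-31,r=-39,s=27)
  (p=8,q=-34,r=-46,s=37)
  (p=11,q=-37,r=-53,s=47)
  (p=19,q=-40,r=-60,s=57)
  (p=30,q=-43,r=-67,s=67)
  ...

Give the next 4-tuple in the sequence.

(p=49,q=-46,r=-74,s=77)

P: each term is the sum of the two before it, so 5, 3, 8, 11, 19, 30 → 49.
Q: -28, -31, -34, -37, -40, -43 → -46 (−3 each step).
R: -32, -39, -46, -53, -60, -67 → -74 (−7 each step).
S: +10 each step; 17, 27, 37, 47, 57, 67 → 77.
Putting it together: (p=49,q=-46,r=-74,s=77).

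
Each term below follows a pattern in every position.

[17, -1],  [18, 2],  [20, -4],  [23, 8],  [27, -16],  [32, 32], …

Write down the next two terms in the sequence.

First slot: differences are 1, 2, 3, … (increasing by 1 each time), so 17, 18, 20, 23, 27, 32 → 38 → 45.
For the second slot, ×(-2) each step: -1, 2, -4, 8, -16, 32 → -64 → 128.
So the next two terms are [38, -64] and [45, 128].

[38, -64], [45, 128]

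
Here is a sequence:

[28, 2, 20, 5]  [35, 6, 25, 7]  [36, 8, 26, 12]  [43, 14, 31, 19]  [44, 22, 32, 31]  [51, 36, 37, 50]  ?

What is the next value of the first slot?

52

First slot: alternating steps +7, +1, +7, +1, …; 28, 35, 36, 43, 44, 51 → 52.
Second slot: each term is the sum of the two before it, so 2, 6, 8, 14, 22, 36 → 58.
For the third slot, alternating steps +5, +1, +5, +1, …: 20, 25, 26, 31, 32, 37 → 38.
Fourth slot: each term is the sum of the two before it; 5, 7, 12, 19, 31, 50 → 81.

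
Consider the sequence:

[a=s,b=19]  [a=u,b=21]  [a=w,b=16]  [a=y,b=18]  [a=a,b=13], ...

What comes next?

[a=c,b=15]

A: letters move forward 2 places in the alphabet, wrapping Z→A, so s, u, w, y, a → c.
B goes 19, 21, 16, 18, 13 → 15 (alternating steps +2, −5, +2, −5, …).
Combining the parts gives [a=c,b=15].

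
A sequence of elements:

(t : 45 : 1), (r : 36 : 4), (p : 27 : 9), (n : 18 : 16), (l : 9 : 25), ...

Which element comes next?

For the letter, letters move back 2 places in the alphabet: t, r, p, n, l → j.
Second value — −9 each step: 45, 36, 27, 18, 9 → 0.
Third value: perfect squares: 1², 2², 3², …, so 1, 4, 9, 16, 25 → 36.
Putting it together: (j : 0 : 36).

(j : 0 : 36)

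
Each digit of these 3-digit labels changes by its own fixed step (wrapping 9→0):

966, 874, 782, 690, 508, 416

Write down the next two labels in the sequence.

For the first digit, −1 each step, mod 10: 9, 8, 7, 6, 5, 4 → 3 → 2.
Second digit: +1 each step, mod 10; 6, 7, 8, 9, 0, 1 → 2 → 3.
Third digit: 6, 4, 2, 0, 8, 6 → 4 → 2 (−2 each step, mod 10).
Putting the parts together: 324 and then 232.

324, 232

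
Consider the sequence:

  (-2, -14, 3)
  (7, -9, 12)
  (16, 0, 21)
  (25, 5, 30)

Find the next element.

(34, 14, 39)

For the first coordinate, +9 each step: -2, 7, 16, 25 → 34.
Second coordinate: alternating steps +5, +9, +5, +9, …; -14, -9, 0, 5 → 14.
Third coordinate: always 5 more than the first coordinate; 3, 12, 21, 30 → 39.
Putting it together: (34, 14, 39).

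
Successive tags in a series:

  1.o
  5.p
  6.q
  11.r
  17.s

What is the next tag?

For the first component, each term is the sum of the two before it: 1, 5, 6, 11, 17 → 28.
Letter goes o, p, q, r, s → t (letters move forward 1 place in the alphabet).
Putting it together: 28.t.

28.t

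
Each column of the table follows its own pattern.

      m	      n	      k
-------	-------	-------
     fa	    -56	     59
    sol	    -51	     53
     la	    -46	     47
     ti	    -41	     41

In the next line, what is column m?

do

Column m: fa, sol, la, ti → do (runs through the solfège scale do→ti).
Column n — +5 each step: -56, -51, -46, -41 → -36.
Column k: 59, 53, 47, 41 → 35 (−6 each step).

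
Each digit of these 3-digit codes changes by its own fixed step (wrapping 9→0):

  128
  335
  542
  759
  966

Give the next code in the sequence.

173

First digit: +2 each step, mod 10, so 1, 3, 5, 7, 9 → 1.
Second digit: 2, 3, 4, 5, 6 → 7 (+1 each step, mod 10).
Third digit goes 8, 5, 2, 9, 6 → 3 (−3 each step, mod 10).
Putting it together: 173.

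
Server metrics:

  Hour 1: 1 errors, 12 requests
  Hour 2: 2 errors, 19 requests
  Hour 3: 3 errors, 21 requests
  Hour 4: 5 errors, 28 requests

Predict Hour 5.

8 errors, 30 requests

Errors — each term is the sum of the two before it: 1, 2, 3, 5 → 8.
For the requests, alternating steps +7, +2, +7, +2, …: 12, 19, 21, 28 → 30.
So the next line is 8 errors, 30 requests.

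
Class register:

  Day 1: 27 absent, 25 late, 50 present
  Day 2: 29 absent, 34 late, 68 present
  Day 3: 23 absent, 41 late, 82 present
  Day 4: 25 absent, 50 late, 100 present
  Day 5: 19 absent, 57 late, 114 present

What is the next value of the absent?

21

Absent: alternating steps +2, −6, +2, −6, …; 27, 29, 23, 25, 19 → 21.
Late: 25, 34, 41, 50, 57 → 66 (alternating steps +9, +7, +9, +7, …).
For the present, always 2 × the late: 50, 68, 82, 100, 114 → 132.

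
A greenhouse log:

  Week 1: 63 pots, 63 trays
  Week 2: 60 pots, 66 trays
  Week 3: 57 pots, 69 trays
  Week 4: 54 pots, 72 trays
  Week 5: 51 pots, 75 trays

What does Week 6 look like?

48 pots, 78 trays

Pots: −3 each step; 63, 60, 57, 54, 51 → 48.
For the trays, +3 each step: 63, 66, 69, 72, 75 → 78.
Putting it together: 48 pots, 78 trays.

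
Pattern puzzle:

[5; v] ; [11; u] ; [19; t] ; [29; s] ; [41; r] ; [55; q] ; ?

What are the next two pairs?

First entry: differences are 6, 8, 10, … (increasing by 2 each time); 5, 11, 19, 29, 41, 55 → 71 → 89.
Letter: letters move back 1 place in the alphabet, so v, u, t, s, r, q → p → o.
Putting the parts together: [71; p] and then [89; o].

[71; p], [89; o]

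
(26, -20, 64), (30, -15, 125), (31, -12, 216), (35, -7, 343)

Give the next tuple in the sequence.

(36, -4, 512)

For the first value, alternating steps +4, +1, +4, +1, …: 26, 30, 31, 35 → 36.
Second value: alternating steps +5, +3, +5, +3, …; -20, -15, -12, -7 → -4.
For the third value, perfect cubes: 4³, 5³, 6³, …: 64, 125, 216, 343 → 512.
So the next tuple is (36, -4, 512).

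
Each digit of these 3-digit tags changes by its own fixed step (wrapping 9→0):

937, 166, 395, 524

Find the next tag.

First digit: +2 each step, mod 10; 9, 1, 3, 5 → 7.
For the second digit, +3 each step, mod 10: 3, 6, 9, 2 → 5.
Third digit: 7, 6, 5, 4 → 3 (−1 each step, mod 10).
Putting it together: 753.

753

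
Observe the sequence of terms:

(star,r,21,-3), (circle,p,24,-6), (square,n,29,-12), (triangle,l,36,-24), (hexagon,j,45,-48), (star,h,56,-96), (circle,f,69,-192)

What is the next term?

Shape goes star, circle, square, triangle, hexagon, star, circle → square (repeats star → circle → square → triangle → hexagon).
Letter: letters move back 2 places in the alphabet, so r, p, n, l, j, h, f → d.
Third entry: differences are 3, 5, 7, … (increasing by 2 each time); 21, 24, 29, 36, 45, 56, 69 → 84.
Fourth entry — ×2 each step: -3, -6, -12, -24, -48, -96, -192 → -384.
Putting it together: (square,d,84,-384).

(square,d,84,-384)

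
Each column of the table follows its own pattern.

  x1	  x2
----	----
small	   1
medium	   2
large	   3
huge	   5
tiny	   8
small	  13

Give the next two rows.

medium  21; large  34

For the column x1, repeats small → medium → large → huge → tiny: small, medium, large, huge, tiny, small → medium → large.
Column x2: each term is the sum of the two before it, so 1, 2, 3, 5, 8, 13 → 21 → 34.
Putting the parts together: medium  21 and then large  34.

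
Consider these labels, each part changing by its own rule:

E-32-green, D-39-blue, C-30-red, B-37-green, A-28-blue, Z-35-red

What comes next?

For the letter, letters move back 1 place in the alphabet, wrapping A→Z: E, D, C, B, A, Z → Y.
Second component: alternating steps +7, −9, +7, −9, …; 32, 39, 30, 37, 28, 35 → 26.
For the colour, repeats green → blue → red: green, blue, red, green, blue, red → green.
Combining the parts gives Y-26-green.

Y-26-green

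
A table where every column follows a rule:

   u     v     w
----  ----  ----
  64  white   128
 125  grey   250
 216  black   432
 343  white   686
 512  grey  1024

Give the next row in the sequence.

729  black  1458

Column u: perfect cubes: 4³, 5³, 6³, …, so 64, 125, 216, 343, 512 → 729.
Column v: repeats white → grey → black, so white, grey, black, white, grey → black.
For the column w, always 2 × the column u: 128, 250, 432, 686, 1024 → 1458.
Combining the parts gives 729  black  1458.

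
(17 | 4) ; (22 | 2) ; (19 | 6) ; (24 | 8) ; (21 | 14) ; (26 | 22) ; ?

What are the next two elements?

(23 | 36), (28 | 58)

For the first component, alternating steps +5, −3, +5, −3, …: 17, 22, 19, 24, 21, 26 → 23 → 28.
For the second component, each term is the sum of the two before it: 4, 2, 6, 8, 14, 22 → 36 → 58.
Putting the parts together: (23 | 36) and then (28 | 58).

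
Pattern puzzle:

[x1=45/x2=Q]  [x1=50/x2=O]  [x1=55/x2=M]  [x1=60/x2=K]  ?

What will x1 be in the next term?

X1: 45, 50, 55, 60 → 65 (+5 each step).
X2: letters move back 2 places in the alphabet, so Q, O, M, K → I.

65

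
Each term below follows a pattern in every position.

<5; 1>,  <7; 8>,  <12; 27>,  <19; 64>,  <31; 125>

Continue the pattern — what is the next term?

First entry: each term is the sum of the two before it, so 5, 7, 12, 19, 31 → 50.
Second entry: perfect cubes: 1³, 2³, 3³, …; 1, 8, 27, 64, 125 → 216.
So the next term is <50; 216>.

<50; 216>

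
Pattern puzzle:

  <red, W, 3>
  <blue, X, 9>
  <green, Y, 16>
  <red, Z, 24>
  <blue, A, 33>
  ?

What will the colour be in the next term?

Colour goes red, blue, green, red, blue → green (repeats red → blue → green).

green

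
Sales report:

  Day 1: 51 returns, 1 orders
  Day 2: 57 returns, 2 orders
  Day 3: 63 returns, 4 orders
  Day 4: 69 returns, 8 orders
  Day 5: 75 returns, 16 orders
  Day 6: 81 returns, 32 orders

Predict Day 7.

Returns: +6 each step; 51, 57, 63, 69, 75, 81 → 87.
For the orders, ×2 each step: 1, 2, 4, 8, 16, 32 → 64.
So the next line is 87 returns, 64 orders.

87 returns, 64 orders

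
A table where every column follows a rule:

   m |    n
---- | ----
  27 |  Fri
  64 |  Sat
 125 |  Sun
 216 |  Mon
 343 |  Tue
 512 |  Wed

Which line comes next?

729  Thu

Column m: 27, 64, 125, 216, 343, 512 → 729 (perfect cubes: 3³, 4³, 5³, …).
Column n: runs through the weekdays Mon→Sun; Fri, Sat, Sun, Mon, Tue, Wed → Thu.
Putting it together: 729  Thu.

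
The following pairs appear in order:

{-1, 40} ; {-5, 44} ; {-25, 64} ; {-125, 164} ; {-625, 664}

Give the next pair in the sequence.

First coordinate — ×5 each step: -1, -5, -25, -125, -625 → -3125.
Second coordinate: 40, 44, 64, 164, 664 → 3164 (together with the first coordinate always sums to 39).
Putting it together: {-3125, 3164}.

{-3125, 3164}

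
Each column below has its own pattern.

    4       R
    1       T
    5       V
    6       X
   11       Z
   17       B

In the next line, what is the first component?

For the first component, each term is the sum of the two before it: 4, 1, 5, 6, 11, 17 → 28.

28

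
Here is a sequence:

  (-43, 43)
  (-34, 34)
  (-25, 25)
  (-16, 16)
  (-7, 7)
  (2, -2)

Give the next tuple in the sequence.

(11, -11)

First entry: +9 each step, so -43, -34, -25, -16, -7, 2 → 11.
Second entry: always the negative of the first entry, so 43, 34, 25, 16, 7, -2 → -11.
Combining the parts gives (11, -11).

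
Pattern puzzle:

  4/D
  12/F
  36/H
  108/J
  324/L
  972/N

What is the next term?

2916/P

First entry goes 4, 12, 36, 108, 324, 972 → 2916 (×3 each step).
Letter: D, F, H, J, L, N → P (letters move forward 2 places in the alphabet).
Putting it together: 2916/P.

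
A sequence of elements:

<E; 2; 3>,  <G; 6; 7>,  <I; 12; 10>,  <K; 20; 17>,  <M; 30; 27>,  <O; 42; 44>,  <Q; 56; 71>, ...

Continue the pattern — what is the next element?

<S; 72; 115>

Letter: E, G, I, K, M, O, Q → S (letters move forward 2 places in the alphabet).
Second slot: differences are 4, 6, 8, … (increasing by 2 each time); 2, 6, 12, 20, 30, 42, 56 → 72.
Third slot: 3, 7, 10, 17, 27, 44, 71 → 115 (each term is the sum of the two before it).
So the next element is <S; 72; 115>.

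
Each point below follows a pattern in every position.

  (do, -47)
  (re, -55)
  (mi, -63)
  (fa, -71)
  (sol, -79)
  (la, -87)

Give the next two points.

Note — runs through the solfège scale do→ti: do, re, mi, fa, sol, la → ti → do.
For the second component, −8 each step: -47, -55, -63, -71, -79, -87 → -95 → -103.
So the next two points are (ti, -95) and (do, -103).

(ti, -95), (do, -103)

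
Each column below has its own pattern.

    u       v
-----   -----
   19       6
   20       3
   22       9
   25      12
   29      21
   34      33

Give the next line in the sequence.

Column u — differences are 1, 2, 3, … (increasing by 1 each time): 19, 20, 22, 25, 29, 34 → 40.
Column v goes 6, 3, 9, 12, 21, 33 → 54 (each term is the sum of the two before it).
Putting it together: 40  54.

40  54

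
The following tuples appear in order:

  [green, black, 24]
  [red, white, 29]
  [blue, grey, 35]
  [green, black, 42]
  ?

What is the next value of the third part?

50

Third part: differences are 5, 6, 7, … (increasing by 1 each time), so 24, 29, 35, 42 → 50.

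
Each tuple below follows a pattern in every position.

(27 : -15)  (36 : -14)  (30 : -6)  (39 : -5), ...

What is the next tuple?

(33 : 3)

First coordinate: alternating steps +9, −6, +9, −6, …; 27, 36, 30, 39 → 33.
Second coordinate — alternating steps +1, +8, +1, +8, …: -15, -14, -6, -5 → 3.
Combining the parts gives (33 : 3).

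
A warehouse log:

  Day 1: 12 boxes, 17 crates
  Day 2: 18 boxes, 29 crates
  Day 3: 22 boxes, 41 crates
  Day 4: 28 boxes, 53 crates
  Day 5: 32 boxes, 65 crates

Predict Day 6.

Boxes goes 12, 18, 22, 28, 32 → 38 (alternating steps +6, +4, +6, +4, …).
Crates goes 17, 29, 41, 53, 65 → 77 (+12 each step).
Putting it together: 38 boxes, 77 crates.

38 boxes, 77 crates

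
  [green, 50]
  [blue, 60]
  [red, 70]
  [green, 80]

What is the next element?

[blue, 90]

Colour: repeats green → blue → red, so green, blue, red, green → blue.
Second part: 50, 60, 70, 80 → 90 (+10 each step).
Putting it together: [blue, 90].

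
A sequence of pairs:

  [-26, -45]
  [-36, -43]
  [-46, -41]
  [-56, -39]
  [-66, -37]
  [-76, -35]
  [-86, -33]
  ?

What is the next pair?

First slot: −10 each step; -26, -36, -46, -56, -66, -76, -86 → -96.
Second slot: -45, -43, -41, -39, -37, -35, -33 → -31 (+2 each step).
Combining the parts gives [-96, -31].

[-96, -31]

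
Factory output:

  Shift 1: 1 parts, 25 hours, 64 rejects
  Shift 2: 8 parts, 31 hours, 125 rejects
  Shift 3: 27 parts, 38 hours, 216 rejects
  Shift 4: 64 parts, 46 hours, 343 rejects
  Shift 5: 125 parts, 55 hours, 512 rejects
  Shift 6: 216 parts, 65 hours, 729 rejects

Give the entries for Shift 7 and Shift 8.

Parts — perfect cubes: 1³, 2³, 3³, …: 1, 8, 27, 64, 125, 216 → 343 → 512.
Hours — differences are 6, 7, 8, … (increasing by 1 each time): 25, 31, 38, 46, 55, 65 → 76 → 88.
Rejects: perfect cubes: 4³, 5³, 6³, …, so 64, 125, 216, 343, 512, 729 → 1000 → 1331.
So the next two records are 343 parts, 76 hours, 1000 rejects and 512 parts, 88 hours, 1331 rejects.

343 parts, 76 hours, 1000 rejects; 512 parts, 88 hours, 1331 rejects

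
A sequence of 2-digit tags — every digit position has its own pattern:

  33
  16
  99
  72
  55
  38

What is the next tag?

First digit — −2 each step, mod 10: 3, 1, 9, 7, 5, 3 → 1.
Second digit: 3, 6, 9, 2, 5, 8 → 1 (+3 each step, mod 10).
Combining the parts gives 11.

11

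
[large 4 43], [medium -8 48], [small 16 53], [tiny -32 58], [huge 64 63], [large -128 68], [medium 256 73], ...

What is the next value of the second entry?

Second entry: ×(-2) each step; 4, -8, 16, -32, 64, -128, 256 → -512.

-512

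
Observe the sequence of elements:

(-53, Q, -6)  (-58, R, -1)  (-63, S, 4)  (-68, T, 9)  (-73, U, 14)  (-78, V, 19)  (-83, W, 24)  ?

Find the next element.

(-88, X, 29)

First coordinate: −5 each step; -53, -58, -63, -68, -73, -78, -83 → -88.
Letter: Q, R, S, T, U, V, W → X (letters move forward 1 place in the alphabet).
For the third coordinate, +5 each step: -6, -1, 4, 9, 14, 19, 24 → 29.
Putting it together: (-88, X, 29).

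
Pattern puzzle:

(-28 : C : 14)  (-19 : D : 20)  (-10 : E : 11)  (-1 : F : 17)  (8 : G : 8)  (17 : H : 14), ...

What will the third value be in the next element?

First value goes -28, -19, -10, -1, 8, 17 → 26 (+9 each step).
For the letter, letters move forward 1 place in the alphabet: C, D, E, F, G, H → I.
For the third value, alternating steps +6, −9, +6, −9, …: 14, 20, 11, 17, 8, 14 → 5.

5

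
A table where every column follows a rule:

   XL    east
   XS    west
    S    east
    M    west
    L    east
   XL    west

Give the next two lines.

XS  east; S  west

Size: repeats XL → XS → S → M → L; XL, XS, S, M, L, XL → XS → S.
Direction: east, west, east, west, east, west → east → west (alternates east ↔ west).
Putting the parts together: XS  east and then S  west.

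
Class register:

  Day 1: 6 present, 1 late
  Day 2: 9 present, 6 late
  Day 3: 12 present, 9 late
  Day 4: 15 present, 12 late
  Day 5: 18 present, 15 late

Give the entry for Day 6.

21 present, 18 late

Present: +3 each step; 6, 9, 12, 15, 18 → 21.
Late: always the previous value of the present; 1, 6, 9, 12, 15 → 18.
Putting it together: 21 present, 18 late.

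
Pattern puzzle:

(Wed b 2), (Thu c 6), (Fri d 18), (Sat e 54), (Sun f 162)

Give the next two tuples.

(Mon g 486), (Tue h 1458)

For the day, runs through the weekdays Mon→Sun: Wed, Thu, Fri, Sat, Sun → Mon → Tue.
Letter: letters move forward 1 place in the alphabet, so b, c, d, e, f → g → h.
Third component: ×3 each step; 2, 6, 18, 54, 162 → 486 → 1458.
So the next two tuples are (Mon g 486) and (Tue h 1458).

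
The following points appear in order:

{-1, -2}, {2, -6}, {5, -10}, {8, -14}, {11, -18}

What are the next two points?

First value — +3 each step: -1, 2, 5, 8, 11 → 14 → 17.
Second value: −4 each step, so -2, -6, -10, -14, -18 → -22 → -26.
So the next two points are {14, -22} and {17, -26}.

{14, -22}, {17, -26}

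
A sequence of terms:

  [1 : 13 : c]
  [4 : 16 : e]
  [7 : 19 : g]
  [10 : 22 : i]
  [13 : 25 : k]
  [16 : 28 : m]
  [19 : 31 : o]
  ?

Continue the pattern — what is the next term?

First coordinate: 1, 4, 7, 10, 13, 16, 19 → 22 (+3 each step).
Second coordinate: 13, 16, 19, 22, 25, 28, 31 → 34 (always 12 more than the first coordinate).
Letter — letters move forward 2 places in the alphabet: c, e, g, i, k, m, o → q.
So the next term is [22 : 34 : q].

[22 : 34 : q]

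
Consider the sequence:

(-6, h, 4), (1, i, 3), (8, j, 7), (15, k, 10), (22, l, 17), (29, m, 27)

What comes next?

(36, n, 44)

First coordinate: +7 each step; -6, 1, 8, 15, 22, 29 → 36.
Letter — letters move forward 1 place in the alphabet: h, i, j, k, l, m → n.
For the third coordinate, each term is the sum of the two before it: 4, 3, 7, 10, 17, 27 → 44.
Combining the parts gives (36, n, 44).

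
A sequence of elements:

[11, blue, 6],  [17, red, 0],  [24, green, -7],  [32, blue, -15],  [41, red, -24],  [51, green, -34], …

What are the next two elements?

[62, blue, -45], [74, red, -57]

For the first slot, differences are 6, 7, 8, … (increasing by 1 each time): 11, 17, 24, 32, 41, 51 → 62 → 74.
Colour — repeats blue → red → green: blue, red, green, blue, red, green → blue → red.
Third slot: together with the first slot always sums to 17, so 6, 0, -7, -15, -24, -34 → -45 → -57.
Putting the parts together: [62, blue, -45] and then [74, red, -57].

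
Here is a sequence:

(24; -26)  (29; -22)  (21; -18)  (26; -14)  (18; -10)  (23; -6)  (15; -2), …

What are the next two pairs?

First coordinate: alternating steps +5, −8, +5, −8, …, so 24, 29, 21, 26, 18, 23, 15 → 20 → 12.
Second coordinate: +4 each step; -26, -22, -18, -14, -10, -6, -2 → 2 → 6.
So the next two pairs are (20; 2) and (12; 6).

(20; 2), (12; 6)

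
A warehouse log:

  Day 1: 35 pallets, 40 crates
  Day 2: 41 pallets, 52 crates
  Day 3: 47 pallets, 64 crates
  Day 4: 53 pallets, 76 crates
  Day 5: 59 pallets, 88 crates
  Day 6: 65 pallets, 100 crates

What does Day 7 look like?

For the pallets, +6 each step: 35, 41, 47, 53, 59, 65 → 71.
Crates: 40, 52, 64, 76, 88, 100 → 112 (+12 each step).
Putting it together: 71 pallets, 112 crates.

71 pallets, 112 crates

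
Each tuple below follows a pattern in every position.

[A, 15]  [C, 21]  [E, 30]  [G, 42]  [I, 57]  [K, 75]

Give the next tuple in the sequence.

Letter — letters move forward 2 places in the alphabet: A, C, E, G, I, K → M.
Second slot: differences are 6, 9, 12, … (increasing by 3 each time), so 15, 21, 30, 42, 57, 75 → 96.
So the next tuple is [M, 96].

[M, 96]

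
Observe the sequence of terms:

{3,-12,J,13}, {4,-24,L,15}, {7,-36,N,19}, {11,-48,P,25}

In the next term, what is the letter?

Letter: letters move forward 2 places in the alphabet, so J, L, N, P → R.

R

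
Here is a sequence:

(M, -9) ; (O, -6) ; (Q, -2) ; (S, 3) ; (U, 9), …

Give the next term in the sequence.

Letter — letters move forward 2 places in the alphabet: M, O, Q, S, U → W.
Second coordinate: differences are 3, 4, 5, … (increasing by 1 each time); -9, -6, -2, 3, 9 → 16.
Putting it together: (W, 16).

(W, 16)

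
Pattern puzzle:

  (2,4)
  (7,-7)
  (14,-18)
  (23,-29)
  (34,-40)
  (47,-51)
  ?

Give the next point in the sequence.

First entry: differences are 5, 7, 9, … (increasing by 2 each time); 2, 7, 14, 23, 34, 47 → 62.
For the second entry, −11 each step: 4, -7, -18, -29, -40, -51 → -62.
Putting it together: (62,-62).

(62,-62)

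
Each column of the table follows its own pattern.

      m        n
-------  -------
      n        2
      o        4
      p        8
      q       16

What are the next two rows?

Column m: n, o, p, q → r → s (letters move forward 1 place in the alphabet).
Column n — ×2 each step: 2, 4, 8, 16 → 32 → 64.
Putting the parts together: r  32 and then s  64.

r  32; s  64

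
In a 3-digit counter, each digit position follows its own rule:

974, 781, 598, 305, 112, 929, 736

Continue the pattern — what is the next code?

First digit goes 9, 7, 5, 3, 1, 9, 7 → 5 (−2 each step, mod 10).
Second digit: +1 each step, mod 10; 7, 8, 9, 0, 1, 2, 3 → 4.
Third digit goes 4, 1, 8, 5, 2, 9, 6 → 3 (−3 each step, mod 10).
Combining the parts gives 543.

543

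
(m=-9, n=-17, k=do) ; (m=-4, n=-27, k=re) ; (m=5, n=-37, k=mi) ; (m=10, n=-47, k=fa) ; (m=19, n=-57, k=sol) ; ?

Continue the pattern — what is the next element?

M: -9, -4, 5, 10, 19 → 24 (alternating steps +5, +9, +5, +9, …).
N: −10 each step, so -17, -27, -37, -47, -57 → -67.
K: runs through the solfège scale do→ti, so do, re, mi, fa, sol → la.
Putting it together: (m=24, n=-67, k=la).

(m=24, n=-67, k=la)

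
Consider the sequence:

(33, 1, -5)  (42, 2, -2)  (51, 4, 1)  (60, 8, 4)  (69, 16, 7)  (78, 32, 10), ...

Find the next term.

(87, 64, 13)

First component: +9 each step; 33, 42, 51, 60, 69, 78 → 87.
Second component goes 1, 2, 4, 8, 16, 32 → 64 (×2 each step).
Third component — +3 each step: -5, -2, 1, 4, 7, 10 → 13.
So the next term is (87, 64, 13).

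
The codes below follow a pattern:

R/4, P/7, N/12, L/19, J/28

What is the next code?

Letter: R, P, N, L, J → H (letters move back 2 places in the alphabet).
For the second component, differences are 3, 5, 7, … (increasing by 2 each time): 4, 7, 12, 19, 28 → 39.
So the next code is H/39.

H/39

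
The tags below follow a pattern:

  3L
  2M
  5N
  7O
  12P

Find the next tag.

19Q

For the first component, each term is the sum of the two before it: 3, 2, 5, 7, 12 → 19.
Letter: letters move forward 1 place in the alphabet, so L, M, N, O, P → Q.
Combining the parts gives 19Q.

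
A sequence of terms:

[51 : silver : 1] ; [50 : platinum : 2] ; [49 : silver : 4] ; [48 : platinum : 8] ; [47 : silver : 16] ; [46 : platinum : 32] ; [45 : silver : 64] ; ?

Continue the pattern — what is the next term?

[44 : platinum : 128]

For the first value, −1 each step: 51, 50, 49, 48, 47, 46, 45 → 44.
For the metal, alternates silver ↔ platinum: silver, platinum, silver, platinum, silver, platinum, silver → platinum.
Third value: ×2 each step; 1, 2, 4, 8, 16, 32, 64 → 128.
Combining the parts gives [44 : platinum : 128].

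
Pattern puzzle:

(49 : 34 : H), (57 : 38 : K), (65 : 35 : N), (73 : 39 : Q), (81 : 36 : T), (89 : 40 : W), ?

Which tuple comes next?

First coordinate goes 49, 57, 65, 73, 81, 89 → 97 (+8 each step).
Second coordinate: alternating steps +4, −3, +4, −3, …, so 34, 38, 35, 39, 36, 40 → 37.
For the letter, letters move forward 3 places in the alphabet: H, K, N, Q, T, W → Z.
Putting it together: (97 : 37 : Z).

(97 : 37 : Z)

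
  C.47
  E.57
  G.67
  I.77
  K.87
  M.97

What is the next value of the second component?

107

Second component goes 47, 57, 67, 77, 87, 97 → 107 (+10 each step).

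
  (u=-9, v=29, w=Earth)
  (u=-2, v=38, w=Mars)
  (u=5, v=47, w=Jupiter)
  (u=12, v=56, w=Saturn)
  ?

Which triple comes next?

U — +7 each step: -9, -2, 5, 12 → 19.
For the v, +9 each step: 29, 38, 47, 56 → 65.
W: Earth, Mars, Jupiter, Saturn → Uranus (runs through the planets Mercury→Neptune).
Combining the parts gives (u=19, v=65, w=Uranus).

(u=19, v=65, w=Uranus)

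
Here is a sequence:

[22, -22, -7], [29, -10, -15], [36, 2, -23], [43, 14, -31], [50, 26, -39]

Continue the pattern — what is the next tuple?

[57, 38, -47]

First coordinate: +7 each step, so 22, 29, 36, 43, 50 → 57.
Second coordinate: +12 each step, so -22, -10, 2, 14, 26 → 38.
Third coordinate: -7, -15, -23, -31, -39 → -47 (−8 each step).
Putting it together: [57, 38, -47].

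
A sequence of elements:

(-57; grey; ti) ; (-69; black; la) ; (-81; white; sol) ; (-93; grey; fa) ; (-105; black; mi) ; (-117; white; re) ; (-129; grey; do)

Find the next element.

For the first component, −12 each step: -57, -69, -81, -93, -105, -117, -129 → -141.
Shade: repeats grey → black → white; grey, black, white, grey, black, white, grey → black.
Note: runs backward through the solfège scale do→ti, so ti, la, sol, fa, mi, re, do → ti.
Putting it together: (-141; black; ti).

(-141; black; ti)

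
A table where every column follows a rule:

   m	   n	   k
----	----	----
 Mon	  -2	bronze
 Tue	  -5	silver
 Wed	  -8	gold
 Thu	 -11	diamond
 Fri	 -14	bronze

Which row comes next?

Sat  -17  silver

Column m: runs through the weekdays Mon→Sun; Mon, Tue, Wed, Thu, Fri → Sat.
Column n — −3 each step: -2, -5, -8, -11, -14 → -17.
Column k: repeats bronze → silver → gold → diamond; bronze, silver, gold, diamond, bronze → silver.
Putting it together: Sat  -17  silver.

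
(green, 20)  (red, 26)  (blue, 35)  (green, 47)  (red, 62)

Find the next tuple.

Colour: repeats green → red → blue; green, red, blue, green, red → blue.
Second slot: differences are 6, 9, 12, … (increasing by 3 each time), so 20, 26, 35, 47, 62 → 80.
Combining the parts gives (blue, 80).

(blue, 80)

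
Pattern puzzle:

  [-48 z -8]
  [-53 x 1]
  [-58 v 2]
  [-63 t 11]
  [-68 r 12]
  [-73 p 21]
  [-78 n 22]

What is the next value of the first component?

For the first component, −5 each step: -48, -53, -58, -63, -68, -73, -78 → -83.

-83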